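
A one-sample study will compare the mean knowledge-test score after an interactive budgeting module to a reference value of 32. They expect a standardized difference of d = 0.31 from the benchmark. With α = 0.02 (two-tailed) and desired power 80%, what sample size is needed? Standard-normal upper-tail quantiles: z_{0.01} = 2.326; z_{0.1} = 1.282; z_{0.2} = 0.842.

For a one-sample test: n = ((z_{α/2} + z_β) / d)².
z_{α/2} + z_β = 2.326 + 0.842 = 3.168.
n = (3.168 / 0.31)² = 10.219² = 104.44.
Round up.

n = 105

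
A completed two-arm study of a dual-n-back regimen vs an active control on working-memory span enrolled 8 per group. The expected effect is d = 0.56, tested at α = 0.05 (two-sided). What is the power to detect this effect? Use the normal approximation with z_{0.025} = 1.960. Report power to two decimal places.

For two equal groups, power = Φ(d·√(n/2) − z_{α/2}).
d·√(n/2) = 0.56 × √(8/2) = 0.56 × 2.000 = 1.120.
z_β = 1.120 − 1.960 = -0.840.
Power = Φ(-0.840) = 0.200.

power ≈ 0.20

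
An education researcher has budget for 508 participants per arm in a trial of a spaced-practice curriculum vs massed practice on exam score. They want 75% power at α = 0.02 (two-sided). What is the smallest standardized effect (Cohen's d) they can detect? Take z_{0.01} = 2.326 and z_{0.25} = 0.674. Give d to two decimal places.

For two independent groups of n = 508 each: d_min = (z_{α/2} + z_β)·√(2/n).
z-sum = 2.326 + 0.674 = 3.000.
d_min = 3.000 × √(2/508) = 3.000 × 0.0627 = 0.188.

d_min ≈ 0.19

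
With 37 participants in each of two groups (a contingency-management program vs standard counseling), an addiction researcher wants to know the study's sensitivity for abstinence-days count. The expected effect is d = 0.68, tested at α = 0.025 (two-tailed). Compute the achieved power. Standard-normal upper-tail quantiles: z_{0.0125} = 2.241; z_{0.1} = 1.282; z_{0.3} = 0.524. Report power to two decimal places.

power ≈ 0.75

For two equal groups, power = Φ(d·√(n/2) − z_{α/2}).
d·√(n/2) = 0.68 × √(37/2) = 0.68 × 4.301 = 2.925.
z_β = 2.925 − 2.241 = 0.684.
Power = Φ(0.684) = 0.753.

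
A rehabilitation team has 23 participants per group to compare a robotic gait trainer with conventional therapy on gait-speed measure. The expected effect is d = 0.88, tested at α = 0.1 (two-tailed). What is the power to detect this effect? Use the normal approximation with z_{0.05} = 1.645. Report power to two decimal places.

For two equal groups, power = Φ(d·√(n/2) − z_{α/2}).
d·√(n/2) = 0.88 × √(23/2) = 0.88 × 3.391 = 2.984.
z_β = 2.984 − 1.645 = 1.339.
Power = Φ(1.339) = 0.910.

power ≈ 0.91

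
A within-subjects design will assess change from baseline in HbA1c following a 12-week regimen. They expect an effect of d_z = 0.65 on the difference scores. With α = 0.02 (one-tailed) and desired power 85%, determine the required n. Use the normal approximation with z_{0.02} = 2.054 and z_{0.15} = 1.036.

n = 23 pairs

For a paired (one-sample on differences) test: n = ((z_{α} + z_β) / d)².
z_{α} + z_β = 2.054 + 1.036 = 3.090.
n = (3.090 / 0.65)² = 4.754² = 22.60.
Round up.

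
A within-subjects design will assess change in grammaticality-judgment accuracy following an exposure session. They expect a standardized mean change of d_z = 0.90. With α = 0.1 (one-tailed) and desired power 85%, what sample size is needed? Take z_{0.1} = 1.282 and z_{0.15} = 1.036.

n = 7 pairs

For a paired (one-sample on differences) test: n = ((z_{α} + z_β) / d)².
z_{α} + z_β = 1.282 + 1.036 = 2.318.
n = (2.318 / 0.90)² = 2.576² = 6.63.
Round up.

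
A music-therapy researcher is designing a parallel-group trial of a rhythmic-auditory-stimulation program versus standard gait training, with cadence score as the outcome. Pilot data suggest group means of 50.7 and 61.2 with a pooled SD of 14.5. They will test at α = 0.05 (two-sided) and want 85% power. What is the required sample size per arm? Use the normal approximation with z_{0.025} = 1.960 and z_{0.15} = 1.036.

n = 35 per group

Cohen's d = |M₁ − M₂| / SD_pooled = |50.7 − 61.2| / 14.5 = 10.5 / 14.5 = 0.724.
For two independent groups with equal n: n = 2·((z_{α/2} + z_β) / d)².
z_{α/2} + z_β = 1.960 + 1.036 = 2.996.
n = 2 × (2.996 / 0.724)² = 2 × 4.138² = 2 × 17.12 = 34.2.
Round up to the next whole participant.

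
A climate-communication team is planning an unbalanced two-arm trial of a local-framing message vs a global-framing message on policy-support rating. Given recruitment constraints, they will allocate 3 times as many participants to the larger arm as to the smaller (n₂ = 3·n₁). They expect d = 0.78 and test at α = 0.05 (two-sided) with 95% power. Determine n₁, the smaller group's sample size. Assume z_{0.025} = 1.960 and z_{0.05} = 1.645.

With allocation ratio k = n₂/n₁ = 3, Var(x̄₁−x̄₂) = σ²(1/n₁ + 1/(k·n₁)) = σ²·(k+1)/(k·n₁).
So n₁ = (1 + 1/k)·((z_{α/2} + z_β)/d)² = 1.333 × (3.605/0.78)².
n₁ = 1.333 × 21.36 = 28.5.
Round up: n₁ = 29, giving n₂ = 3 × 29 = 87.

n₁ = 29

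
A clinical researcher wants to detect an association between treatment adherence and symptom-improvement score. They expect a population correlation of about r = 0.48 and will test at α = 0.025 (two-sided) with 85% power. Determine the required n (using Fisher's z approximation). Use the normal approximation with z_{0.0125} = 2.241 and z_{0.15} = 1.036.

Fisher's z: C = ½·ln((1+r)/(1−r)) = ½·ln(2.8462) = 0.5230.
n = ((z_{α/2} + z_β)/C)² + 3.
(2.241 + 1.036) / 0.5230 = 3.277 / 0.5230 = 6.266.
n = 6.266² + 3 = 39.26 + 3 = 42.3.
Round up.

n = 43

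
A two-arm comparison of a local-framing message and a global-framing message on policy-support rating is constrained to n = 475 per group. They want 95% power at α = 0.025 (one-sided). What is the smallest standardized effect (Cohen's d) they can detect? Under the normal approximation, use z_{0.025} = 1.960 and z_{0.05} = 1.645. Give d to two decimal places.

For two independent groups of n = 475 each: d_min = (z_{α} + z_β)·√(2/n).
z-sum = 1.960 + 1.645 = 3.605.
d_min = 3.605 × √(2/475) = 3.605 × 0.0649 = 0.234.

d_min ≈ 0.23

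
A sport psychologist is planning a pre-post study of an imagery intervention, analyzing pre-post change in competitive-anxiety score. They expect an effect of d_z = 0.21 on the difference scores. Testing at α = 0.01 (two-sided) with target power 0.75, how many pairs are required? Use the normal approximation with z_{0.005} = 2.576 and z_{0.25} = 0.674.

For a paired (one-sample on differences) test: n = ((z_{α/2} + z_β) / d)².
z_{α/2} + z_β = 2.576 + 0.674 = 3.250.
n = (3.250 / 0.21)² = 15.476² = 239.51.
Round up.

n = 240 pairs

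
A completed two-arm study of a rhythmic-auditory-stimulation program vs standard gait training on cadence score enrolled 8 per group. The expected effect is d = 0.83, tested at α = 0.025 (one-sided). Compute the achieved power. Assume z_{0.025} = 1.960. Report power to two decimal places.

For two equal groups, power = Φ(d·√(n/2) − z_{α}).
d·√(n/2) = 0.83 × √(8/2) = 0.83 × 2.000 = 1.660.
z_β = 1.660 − 1.960 = -0.300.
Power = Φ(-0.300) = 0.382.

power ≈ 0.38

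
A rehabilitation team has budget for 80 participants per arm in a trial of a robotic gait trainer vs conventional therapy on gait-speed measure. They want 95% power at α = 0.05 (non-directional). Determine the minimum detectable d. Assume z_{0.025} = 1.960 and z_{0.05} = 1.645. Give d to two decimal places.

For two independent groups of n = 80 each: d_min = (z_{α/2} + z_β)·√(2/n).
z-sum = 1.960 + 1.645 = 3.605.
d_min = 3.605 × √(2/80) = 3.605 × 0.1581 = 0.570.

d_min ≈ 0.57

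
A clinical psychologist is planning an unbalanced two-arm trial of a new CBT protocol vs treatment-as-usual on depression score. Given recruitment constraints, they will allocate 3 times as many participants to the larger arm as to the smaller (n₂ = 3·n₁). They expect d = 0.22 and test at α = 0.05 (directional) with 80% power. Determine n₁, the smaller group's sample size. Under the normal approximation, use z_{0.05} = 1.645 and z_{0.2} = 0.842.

With allocation ratio k = n₂/n₁ = 3, Var(x̄₁−x̄₂) = σ²(1/n₁ + 1/(k·n₁)) = σ²·(k+1)/(k·n₁).
So n₁ = (1 + 1/k)·((z_{α} + z_β)/d)² = 1.333 × (2.487/0.22)².
n₁ = 1.333 × 127.79 = 170.4.
Round up: n₁ = 171, giving n₂ = 3 × 171 = 513.

n₁ = 171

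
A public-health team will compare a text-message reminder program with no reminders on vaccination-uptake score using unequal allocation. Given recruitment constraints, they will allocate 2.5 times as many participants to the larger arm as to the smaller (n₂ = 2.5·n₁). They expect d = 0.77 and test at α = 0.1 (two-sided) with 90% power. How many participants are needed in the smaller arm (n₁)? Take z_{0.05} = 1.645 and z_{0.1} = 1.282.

n₁ = 21

With allocation ratio k = n₂/n₁ = 2.5, Var(x̄₁−x̄₂) = σ²(1/n₁ + 1/(k·n₁)) = σ²·(k+1)/(k·n₁).
So n₁ = (1 + 1/k)·((z_{α/2} + z_β)/d)² = 1.400 × (2.927/0.77)².
n₁ = 1.400 × 14.45 = 20.2.
Round up: n₁ = 21, giving n₂ = ⌈2.5 × 21⌉ = ⌈52.5⌉ = 53.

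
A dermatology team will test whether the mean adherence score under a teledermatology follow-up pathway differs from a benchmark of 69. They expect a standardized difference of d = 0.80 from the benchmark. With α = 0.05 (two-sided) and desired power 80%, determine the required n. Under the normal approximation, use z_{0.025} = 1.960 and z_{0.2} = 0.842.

For a one-sample test: n = ((z_{α/2} + z_β) / d)².
z_{α/2} + z_β = 1.960 + 0.842 = 2.802.
n = (2.802 / 0.80)² = 3.502² = 12.27.
Round up.

n = 13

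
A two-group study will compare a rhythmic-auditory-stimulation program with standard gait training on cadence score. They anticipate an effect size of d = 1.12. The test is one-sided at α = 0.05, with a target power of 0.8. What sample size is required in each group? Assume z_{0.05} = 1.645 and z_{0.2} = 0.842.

For two independent groups with equal n: n = 2·((z_{α} + z_β) / d)².
z_{α} + z_β = 1.645 + 0.842 = 2.487.
n = 2 × (2.487 / 1.12)² = 2 × 2.221² = 2 × 4.93 = 9.9.
Round up to the next whole participant.

n = 10 per group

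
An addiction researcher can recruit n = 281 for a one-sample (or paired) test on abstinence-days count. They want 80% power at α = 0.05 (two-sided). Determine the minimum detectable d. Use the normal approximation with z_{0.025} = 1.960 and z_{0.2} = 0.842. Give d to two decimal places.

d_min ≈ 0.17

For a single sample (or paired design) of n = 281: d_min = (z_{α/2} + z_β)/√n.
z-sum = 1.960 + 0.842 = 2.802.
d_min = 2.802 / √281 = 2.802 / 16.763 = 0.167.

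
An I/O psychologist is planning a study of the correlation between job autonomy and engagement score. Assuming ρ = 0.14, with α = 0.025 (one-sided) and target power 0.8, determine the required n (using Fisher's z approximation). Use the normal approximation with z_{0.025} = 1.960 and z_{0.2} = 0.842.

n = 399

Fisher's z: C = ½·ln((1+r)/(1−r)) = ½·ln(1.3256) = 0.1409.
n = ((z_{α} + z_β)/C)² + 3.
(1.960 + 0.842) / 0.1409 = 2.802 / 0.1409 = 19.886.
n = 19.886² + 3 = 395.47 + 3 = 398.5.
Round up.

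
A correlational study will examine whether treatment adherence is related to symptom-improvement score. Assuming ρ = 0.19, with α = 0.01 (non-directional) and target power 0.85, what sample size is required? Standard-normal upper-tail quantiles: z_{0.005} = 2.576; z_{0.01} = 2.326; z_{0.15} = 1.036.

Fisher's z: C = ½·ln((1+r)/(1−r)) = ½·ln(1.4691) = 0.1923.
n = ((z_{α/2} + z_β)/C)² + 3.
(2.576 + 1.036) / 0.1923 = 3.612 / 0.1923 = 18.783.
n = 18.783² + 3 = 352.81 + 3 = 355.8.
Round up.

n = 356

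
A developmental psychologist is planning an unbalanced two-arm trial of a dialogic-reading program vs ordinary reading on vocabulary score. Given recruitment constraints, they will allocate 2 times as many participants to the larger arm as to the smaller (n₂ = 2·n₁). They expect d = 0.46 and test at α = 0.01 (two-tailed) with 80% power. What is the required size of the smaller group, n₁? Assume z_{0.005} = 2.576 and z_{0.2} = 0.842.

With allocation ratio k = n₂/n₁ = 2, Var(x̄₁−x̄₂) = σ²(1/n₁ + 1/(k·n₁)) = σ²·(k+1)/(k·n₁).
So n₁ = (1 + 1/k)·((z_{α/2} + z_β)/d)² = 1.500 × (3.418/0.46)².
n₁ = 1.500 × 55.21 = 82.8.
Round up: n₁ = 83, giving n₂ = 2 × 83 = 166.

n₁ = 83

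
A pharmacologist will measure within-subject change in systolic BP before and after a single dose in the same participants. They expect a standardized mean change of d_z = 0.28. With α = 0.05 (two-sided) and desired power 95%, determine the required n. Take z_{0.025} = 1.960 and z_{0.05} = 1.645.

For a paired (one-sample on differences) test: n = ((z_{α/2} + z_β) / d)².
z_{α/2} + z_β = 1.960 + 1.645 = 3.605.
n = (3.605 / 0.28)² = 12.875² = 165.77.
Round up.

n = 166 pairs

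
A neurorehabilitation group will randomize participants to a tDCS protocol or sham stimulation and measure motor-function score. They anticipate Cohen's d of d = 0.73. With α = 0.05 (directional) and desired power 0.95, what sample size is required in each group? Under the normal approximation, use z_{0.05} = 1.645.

For two independent groups with equal n: n = 2·((z_{α} + z_β) / d)².
z_{α} + z_β = 1.645 + 1.645 = 3.290.
n = 2 × (3.290 / 0.73)² = 2 × 4.507² = 2 × 20.31 = 40.6.
Round up to the next whole participant.

n = 41 per group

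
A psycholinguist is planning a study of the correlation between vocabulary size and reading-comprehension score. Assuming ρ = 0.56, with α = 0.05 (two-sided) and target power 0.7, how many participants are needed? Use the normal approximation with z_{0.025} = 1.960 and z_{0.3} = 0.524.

Fisher's z: C = ½·ln((1+r)/(1−r)) = ½·ln(3.5455) = 0.6328.
n = ((z_{α/2} + z_β)/C)² + 3.
(1.960 + 0.524) / 0.6328 = 2.484 / 0.6328 = 3.925.
n = 3.925² + 3 = 15.41 + 3 = 18.4.
Round up.

n = 19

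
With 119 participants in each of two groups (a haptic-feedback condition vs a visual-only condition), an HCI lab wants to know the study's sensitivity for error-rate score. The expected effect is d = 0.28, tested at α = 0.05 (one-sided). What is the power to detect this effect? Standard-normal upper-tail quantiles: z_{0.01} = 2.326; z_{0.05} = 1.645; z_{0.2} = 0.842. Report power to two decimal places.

power ≈ 0.70

For two equal groups, power = Φ(d·√(n/2) − z_{α}).
d·√(n/2) = 0.28 × √(119/2) = 0.28 × 7.714 = 2.160.
z_β = 2.160 − 1.645 = 0.515.
Power = Φ(0.515) = 0.697.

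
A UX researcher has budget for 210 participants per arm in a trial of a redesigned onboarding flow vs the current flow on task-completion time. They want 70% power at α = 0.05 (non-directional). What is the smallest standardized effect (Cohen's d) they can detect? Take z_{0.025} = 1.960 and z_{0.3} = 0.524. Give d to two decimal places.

For two independent groups of n = 210 each: d_min = (z_{α/2} + z_β)·√(2/n).
z-sum = 1.960 + 0.524 = 2.484.
d_min = 2.484 × √(2/210) = 2.484 × 0.0976 = 0.242.

d_min ≈ 0.24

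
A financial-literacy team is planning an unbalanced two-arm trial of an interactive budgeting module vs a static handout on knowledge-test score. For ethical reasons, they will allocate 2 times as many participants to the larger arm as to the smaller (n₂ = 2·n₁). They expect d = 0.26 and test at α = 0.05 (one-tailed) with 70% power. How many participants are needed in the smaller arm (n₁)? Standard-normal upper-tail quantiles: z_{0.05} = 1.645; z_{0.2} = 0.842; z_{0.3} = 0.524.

n₁ = 105

With allocation ratio k = n₂/n₁ = 2, Var(x̄₁−x̄₂) = σ²(1/n₁ + 1/(k·n₁)) = σ²·(k+1)/(k·n₁).
So n₁ = (1 + 1/k)·((z_{α} + z_β)/d)² = 1.500 × (2.169/0.26)².
n₁ = 1.500 × 69.59 = 104.4.
Round up: n₁ = 105, giving n₂ = 2 × 105 = 210.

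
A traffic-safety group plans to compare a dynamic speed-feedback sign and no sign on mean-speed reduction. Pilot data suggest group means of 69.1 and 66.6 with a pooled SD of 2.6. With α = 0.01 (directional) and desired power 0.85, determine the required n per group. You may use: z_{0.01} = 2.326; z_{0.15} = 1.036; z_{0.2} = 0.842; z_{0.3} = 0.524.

n = 25 per group

Cohen's d = |M₁ − M₂| / SD_pooled = |69.1 − 66.6| / 2.6 = 2.5 / 2.6 = 0.962.
For two independent groups with equal n: n = 2·((z_{α} + z_β) / d)².
z_{α} + z_β = 2.326 + 1.036 = 3.362.
n = 2 × (3.362 / 0.962)² = 2 × 3.495² = 2 × 12.21 = 24.4.
Round up to the next whole participant.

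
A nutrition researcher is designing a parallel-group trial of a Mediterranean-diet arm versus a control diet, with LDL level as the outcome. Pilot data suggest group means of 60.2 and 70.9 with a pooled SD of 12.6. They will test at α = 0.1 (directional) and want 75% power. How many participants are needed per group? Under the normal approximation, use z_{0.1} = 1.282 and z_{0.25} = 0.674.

n = 11 per group

Cohen's d = |M₁ − M₂| / SD_pooled = |60.2 − 70.9| / 12.6 = 10.7 / 12.6 = 0.849.
For two independent groups with equal n: n = 2·((z_{α} + z_β) / d)².
z_{α} + z_β = 1.282 + 0.674 = 1.956.
n = 2 × (1.956 / 0.849)² = 2 × 2.304² = 2 × 5.31 = 10.6.
Round up to the next whole participant.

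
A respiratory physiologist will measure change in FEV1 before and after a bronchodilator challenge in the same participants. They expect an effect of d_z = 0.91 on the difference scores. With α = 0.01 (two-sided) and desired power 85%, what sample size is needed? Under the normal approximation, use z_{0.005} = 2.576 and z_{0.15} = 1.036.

n = 16 pairs

For a paired (one-sample on differences) test: n = ((z_{α/2} + z_β) / d)².
z_{α/2} + z_β = 2.576 + 1.036 = 3.612.
n = (3.612 / 0.91)² = 3.969² = 15.75.
Round up.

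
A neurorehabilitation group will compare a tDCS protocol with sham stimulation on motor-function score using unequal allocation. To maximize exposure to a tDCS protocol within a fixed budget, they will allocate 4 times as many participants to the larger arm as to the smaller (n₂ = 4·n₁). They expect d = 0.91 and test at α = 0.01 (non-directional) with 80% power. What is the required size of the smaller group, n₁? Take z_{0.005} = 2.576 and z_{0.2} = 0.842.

With allocation ratio k = n₂/n₁ = 4, Var(x̄₁−x̄₂) = σ²(1/n₁ + 1/(k·n₁)) = σ²·(k+1)/(k·n₁).
So n₁ = (1 + 1/k)·((z_{α/2} + z_β)/d)² = 1.250 × (3.418/0.91)².
n₁ = 1.250 × 14.11 = 17.6.
Round up: n₁ = 18, giving n₂ = 4 × 18 = 72.

n₁ = 18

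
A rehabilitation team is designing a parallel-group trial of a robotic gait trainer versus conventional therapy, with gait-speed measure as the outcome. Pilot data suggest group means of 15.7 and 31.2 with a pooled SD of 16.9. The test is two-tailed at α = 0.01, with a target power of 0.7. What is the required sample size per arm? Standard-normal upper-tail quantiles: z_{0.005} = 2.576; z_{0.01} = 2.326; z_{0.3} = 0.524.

n = 23 per group

Cohen's d = |M₁ − M₂| / SD_pooled = |15.7 − 31.2| / 16.9 = 15.5 / 16.9 = 0.917.
For two independent groups with equal n: n = 2·((z_{α/2} + z_β) / d)².
z_{α/2} + z_β = 2.576 + 0.524 = 3.100.
n = 2 × (3.100 / 0.917)² = 2 × 3.381² = 2 × 11.43 = 22.9.
Round up to the next whole participant.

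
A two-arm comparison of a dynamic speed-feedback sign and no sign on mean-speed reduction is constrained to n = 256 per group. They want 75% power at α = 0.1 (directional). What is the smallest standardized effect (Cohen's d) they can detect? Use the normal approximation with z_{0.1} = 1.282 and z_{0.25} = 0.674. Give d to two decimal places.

For two independent groups of n = 256 each: d_min = (z_{α} + z_β)·√(2/n).
z-sum = 1.282 + 0.674 = 1.956.
d_min = 1.956 × √(2/256) = 1.956 × 0.0884 = 0.173.

d_min ≈ 0.17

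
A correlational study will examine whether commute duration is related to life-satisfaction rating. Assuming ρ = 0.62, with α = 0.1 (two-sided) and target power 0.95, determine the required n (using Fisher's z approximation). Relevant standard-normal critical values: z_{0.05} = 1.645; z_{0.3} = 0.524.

Fisher's z: C = ½·ln((1+r)/(1−r)) = ½·ln(4.2632) = 0.7250.
n = ((z_{α/2} + z_β)/C)² + 3.
(1.645 + 1.645) / 0.7250 = 3.290 / 0.7250 = 4.538.
n = 4.538² + 3 = 20.59 + 3 = 23.6.
Round up.

n = 24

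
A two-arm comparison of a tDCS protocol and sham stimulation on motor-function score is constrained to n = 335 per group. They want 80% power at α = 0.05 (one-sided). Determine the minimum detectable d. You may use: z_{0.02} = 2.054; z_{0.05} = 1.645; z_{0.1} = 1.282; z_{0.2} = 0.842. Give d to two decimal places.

For two independent groups of n = 335 each: d_min = (z_{α} + z_β)·√(2/n).
z-sum = 1.645 + 0.842 = 2.487.
d_min = 2.487 × √(2/335) = 2.487 × 0.0773 = 0.192.

d_min ≈ 0.19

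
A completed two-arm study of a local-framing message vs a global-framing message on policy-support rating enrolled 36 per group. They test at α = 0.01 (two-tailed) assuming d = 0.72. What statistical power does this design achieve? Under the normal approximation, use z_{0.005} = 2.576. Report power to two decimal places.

For two equal groups, power = Φ(d·√(n/2) − z_{α/2}).
d·√(n/2) = 0.72 × √(36/2) = 0.72 × 4.243 = 3.055.
z_β = 3.055 − 2.576 = 0.479.
Power = Φ(0.479) = 0.684.

power ≈ 0.68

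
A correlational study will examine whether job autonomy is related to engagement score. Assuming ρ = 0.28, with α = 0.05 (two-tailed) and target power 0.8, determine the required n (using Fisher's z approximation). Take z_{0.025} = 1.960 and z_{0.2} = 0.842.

n = 98

Fisher's z: C = ½·ln((1+r)/(1−r)) = ½·ln(1.7778) = 0.2877.
n = ((z_{α/2} + z_β)/C)² + 3.
(1.960 + 0.842) / 0.2877 = 2.802 / 0.2877 = 9.739.
n = 9.739² + 3 = 94.85 + 3 = 97.9.
Round up.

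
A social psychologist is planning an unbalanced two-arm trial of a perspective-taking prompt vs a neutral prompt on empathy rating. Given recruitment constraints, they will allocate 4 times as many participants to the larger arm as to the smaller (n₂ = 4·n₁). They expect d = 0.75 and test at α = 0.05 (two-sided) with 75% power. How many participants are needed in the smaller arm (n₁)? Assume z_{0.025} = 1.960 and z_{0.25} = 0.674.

With allocation ratio k = n₂/n₁ = 4, Var(x̄₁−x̄₂) = σ²(1/n₁ + 1/(k·n₁)) = σ²·(k+1)/(k·n₁).
So n₁ = (1 + 1/k)·((z_{α/2} + z_β)/d)² = 1.250 × (2.634/0.75)².
n₁ = 1.250 × 12.33 = 15.4.
Round up: n₁ = 16, giving n₂ = 4 × 16 = 64.

n₁ = 16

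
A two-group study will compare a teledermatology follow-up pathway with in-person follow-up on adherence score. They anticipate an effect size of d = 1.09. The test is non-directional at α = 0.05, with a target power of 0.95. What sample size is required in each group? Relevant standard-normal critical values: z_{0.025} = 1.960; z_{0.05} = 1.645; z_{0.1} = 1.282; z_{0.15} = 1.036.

For two independent groups with equal n: n = 2·((z_{α/2} + z_β) / d)².
z_{α/2} + z_β = 1.960 + 1.645 = 3.605.
n = 2 × (3.605 / 1.09)² = 2 × 3.307² = 2 × 10.94 = 21.9.
Round up to the next whole participant.

n = 22 per group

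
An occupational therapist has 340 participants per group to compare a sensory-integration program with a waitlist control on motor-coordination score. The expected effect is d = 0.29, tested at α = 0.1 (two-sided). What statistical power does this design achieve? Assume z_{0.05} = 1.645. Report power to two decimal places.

For two equal groups, power = Φ(d·√(n/2) − z_{α/2}).
d·√(n/2) = 0.29 × √(340/2) = 0.29 × 13.038 = 3.781.
z_β = 3.781 − 1.645 = 2.136.
Power = Φ(2.136) = 0.984.

power ≈ 0.98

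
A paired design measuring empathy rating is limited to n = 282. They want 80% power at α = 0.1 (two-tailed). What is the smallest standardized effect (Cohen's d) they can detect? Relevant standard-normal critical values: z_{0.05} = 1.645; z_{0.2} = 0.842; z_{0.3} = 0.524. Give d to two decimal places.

For a single sample (or paired design) of n = 282: d_min = (z_{α/2} + z_β)/√n.
z-sum = 1.645 + 0.842 = 2.487.
d_min = 2.487 / √282 = 2.487 / 16.793 = 0.148.

d_min ≈ 0.15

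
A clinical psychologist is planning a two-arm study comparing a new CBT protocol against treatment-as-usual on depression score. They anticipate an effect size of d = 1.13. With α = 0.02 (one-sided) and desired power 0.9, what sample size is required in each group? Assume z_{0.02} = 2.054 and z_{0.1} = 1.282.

For two independent groups with equal n: n = 2·((z_{α} + z_β) / d)².
z_{α} + z_β = 2.054 + 1.282 = 3.336.
n = 2 × (3.336 / 1.13)² = 2 × 2.952² = 2 × 8.72 = 17.4.
Round up to the next whole participant.

n = 18 per group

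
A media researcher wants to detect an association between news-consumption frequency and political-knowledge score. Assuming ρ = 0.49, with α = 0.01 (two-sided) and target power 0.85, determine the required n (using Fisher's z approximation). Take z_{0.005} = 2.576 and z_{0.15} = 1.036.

n = 49

Fisher's z: C = ½·ln((1+r)/(1−r)) = ½·ln(2.9216) = 0.5361.
n = ((z_{α/2} + z_β)/C)² + 3.
(2.576 + 1.036) / 0.5361 = 3.612 / 0.5361 = 6.738.
n = 6.738² + 3 = 45.39 + 3 = 48.4.
Round up.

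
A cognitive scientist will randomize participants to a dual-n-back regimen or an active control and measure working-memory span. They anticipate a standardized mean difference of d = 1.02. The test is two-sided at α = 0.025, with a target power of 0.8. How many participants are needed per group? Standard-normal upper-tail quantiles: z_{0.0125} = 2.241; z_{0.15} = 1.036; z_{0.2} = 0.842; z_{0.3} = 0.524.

For two independent groups with equal n: n = 2·((z_{α/2} + z_β) / d)².
z_{α/2} + z_β = 2.241 + 0.842 = 3.083.
n = 2 × (3.083 / 1.02)² = 2 × 3.023² = 2 × 9.14 = 18.3.
Round up to the next whole participant.

n = 19 per group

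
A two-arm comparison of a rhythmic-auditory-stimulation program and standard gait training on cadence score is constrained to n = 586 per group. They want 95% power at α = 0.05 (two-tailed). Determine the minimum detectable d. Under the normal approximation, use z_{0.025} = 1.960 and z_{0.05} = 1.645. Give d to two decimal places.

d_min ≈ 0.21

For two independent groups of n = 586 each: d_min = (z_{α/2} + z_β)·√(2/n).
z-sum = 1.960 + 1.645 = 3.605.
d_min = 3.605 × √(2/586) = 3.605 × 0.0584 = 0.211.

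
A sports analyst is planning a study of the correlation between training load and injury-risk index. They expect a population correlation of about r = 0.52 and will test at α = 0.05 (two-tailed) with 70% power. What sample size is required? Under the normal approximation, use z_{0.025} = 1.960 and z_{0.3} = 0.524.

Fisher's z: C = ½·ln((1+r)/(1−r)) = ½·ln(3.1667) = 0.5763.
n = ((z_{α/2} + z_β)/C)² + 3.
(1.960 + 0.524) / 0.5763 = 2.484 / 0.5763 = 4.310.
n = 4.310² + 3 = 18.58 + 3 = 21.6.
Round up.

n = 22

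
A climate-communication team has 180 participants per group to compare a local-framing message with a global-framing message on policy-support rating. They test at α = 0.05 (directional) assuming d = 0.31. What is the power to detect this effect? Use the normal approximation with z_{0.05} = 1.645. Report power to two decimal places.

power ≈ 0.90

For two equal groups, power = Φ(d·√(n/2) − z_{α}).
d·√(n/2) = 0.31 × √(180/2) = 0.31 × 9.487 = 2.941.
z_β = 2.941 − 1.645 = 1.296.
Power = Φ(1.296) = 0.902.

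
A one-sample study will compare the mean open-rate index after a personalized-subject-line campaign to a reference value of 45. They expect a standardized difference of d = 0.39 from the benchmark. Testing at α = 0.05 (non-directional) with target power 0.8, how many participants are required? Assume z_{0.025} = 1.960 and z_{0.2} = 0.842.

For a one-sample test: n = ((z_{α/2} + z_β) / d)².
z_{α/2} + z_β = 1.960 + 0.842 = 2.802.
n = (2.802 / 0.39)² = 7.185² = 51.62.
Round up.

n = 52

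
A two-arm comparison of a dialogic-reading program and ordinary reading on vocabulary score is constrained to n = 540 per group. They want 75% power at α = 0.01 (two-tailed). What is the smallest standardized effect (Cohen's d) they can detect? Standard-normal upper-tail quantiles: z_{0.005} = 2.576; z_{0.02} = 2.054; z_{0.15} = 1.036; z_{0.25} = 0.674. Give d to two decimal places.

d_min ≈ 0.20

For two independent groups of n = 540 each: d_min = (z_{α/2} + z_β)·√(2/n).
z-sum = 2.576 + 0.674 = 3.250.
d_min = 3.250 × √(2/540) = 3.250 × 0.0609 = 0.198.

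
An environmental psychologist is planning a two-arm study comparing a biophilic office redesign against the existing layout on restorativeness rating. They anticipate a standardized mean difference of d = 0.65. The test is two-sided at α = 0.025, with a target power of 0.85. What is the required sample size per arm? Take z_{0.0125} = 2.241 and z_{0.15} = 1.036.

n = 51 per group

For two independent groups with equal n: n = 2·((z_{α/2} + z_β) / d)².
z_{α/2} + z_β = 2.241 + 1.036 = 3.277.
n = 2 × (3.277 / 0.65)² = 2 × 5.042² = 2 × 25.42 = 50.8.
Round up to the next whole participant.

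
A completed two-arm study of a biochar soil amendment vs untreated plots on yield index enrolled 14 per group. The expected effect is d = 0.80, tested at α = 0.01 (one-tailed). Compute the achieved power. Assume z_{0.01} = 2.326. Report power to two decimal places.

For two equal groups, power = Φ(d·√(n/2) − z_{α}).
d·√(n/2) = 0.80 × √(14/2) = 0.80 × 2.646 = 2.117.
z_β = 2.117 − 2.326 = -0.209.
Power = Φ(-0.209) = 0.417.

power ≈ 0.42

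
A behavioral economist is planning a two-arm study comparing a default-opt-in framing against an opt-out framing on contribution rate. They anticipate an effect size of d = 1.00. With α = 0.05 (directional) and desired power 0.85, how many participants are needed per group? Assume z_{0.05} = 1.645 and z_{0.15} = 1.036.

n = 15 per group

For two independent groups with equal n: n = 2·((z_{α} + z_β) / d)².
z_{α} + z_β = 1.645 + 1.036 = 2.681.
n = 2 × (2.681 / 1.00)² = 2 × 2.681² = 2 × 7.19 = 14.4.
Round up to the next whole participant.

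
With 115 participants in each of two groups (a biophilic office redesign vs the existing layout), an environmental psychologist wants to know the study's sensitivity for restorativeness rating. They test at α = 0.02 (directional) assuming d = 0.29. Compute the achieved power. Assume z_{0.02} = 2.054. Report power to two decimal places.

power ≈ 0.56

For two equal groups, power = Φ(d·√(n/2) − z_{α}).
d·√(n/2) = 0.29 × √(115/2) = 0.29 × 7.583 = 2.199.
z_β = 2.199 − 2.054 = 0.145.
Power = Φ(0.145) = 0.558.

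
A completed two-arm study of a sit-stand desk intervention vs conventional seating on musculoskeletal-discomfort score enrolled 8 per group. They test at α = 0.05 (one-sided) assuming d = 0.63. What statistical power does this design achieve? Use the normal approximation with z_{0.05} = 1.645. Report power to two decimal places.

power ≈ 0.35

For two equal groups, power = Φ(d·√(n/2) − z_{α}).
d·√(n/2) = 0.63 × √(8/2) = 0.63 × 2.000 = 1.260.
z_β = 1.260 − 1.645 = -0.385.
Power = Φ(-0.385) = 0.350.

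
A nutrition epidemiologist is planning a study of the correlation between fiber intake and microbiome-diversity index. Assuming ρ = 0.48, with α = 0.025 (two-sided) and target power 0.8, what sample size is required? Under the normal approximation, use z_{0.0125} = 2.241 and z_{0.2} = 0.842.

n = 38

Fisher's z: C = ½·ln((1+r)/(1−r)) = ½·ln(2.8462) = 0.5230.
n = ((z_{α/2} + z_β)/C)² + 3.
(2.241 + 0.842) / 0.5230 = 3.083 / 0.5230 = 5.895.
n = 5.895² + 3 = 34.75 + 3 = 37.7.
Round up.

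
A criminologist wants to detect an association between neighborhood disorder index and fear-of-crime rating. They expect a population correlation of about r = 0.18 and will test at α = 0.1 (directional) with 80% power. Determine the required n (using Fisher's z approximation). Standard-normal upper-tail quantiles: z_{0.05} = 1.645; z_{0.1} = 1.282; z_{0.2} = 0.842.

Fisher's z: C = ½·ln((1+r)/(1−r)) = ½·ln(1.4390) = 0.1820.
n = ((z_{α} + z_β)/C)² + 3.
(1.282 + 0.842) / 0.1820 = 2.124 / 0.1820 = 11.670.
n = 11.670² + 3 = 136.20 + 3 = 139.2.
Round up.

n = 140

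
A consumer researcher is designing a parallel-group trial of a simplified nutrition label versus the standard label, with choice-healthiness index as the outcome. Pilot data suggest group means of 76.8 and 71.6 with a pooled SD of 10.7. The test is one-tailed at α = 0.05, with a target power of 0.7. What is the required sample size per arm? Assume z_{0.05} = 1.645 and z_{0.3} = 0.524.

n = 40 per group

Cohen's d = |M₁ − M₂| / SD_pooled = |76.8 − 71.6| / 10.7 = 5.2 / 10.7 = 0.486.
For two independent groups with equal n: n = 2·((z_{α} + z_β) / d)².
z_{α} + z_β = 1.645 + 0.524 = 2.169.
n = 2 × (2.169 / 0.486)² = 2 × 4.463² = 2 × 19.92 = 39.8.
Round up to the next whole participant.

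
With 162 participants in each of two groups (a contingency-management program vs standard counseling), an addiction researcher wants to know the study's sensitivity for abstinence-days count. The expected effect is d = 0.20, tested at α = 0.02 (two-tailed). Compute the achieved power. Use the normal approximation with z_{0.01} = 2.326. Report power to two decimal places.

power ≈ 0.30

For two equal groups, power = Φ(d·√(n/2) − z_{α/2}).
d·√(n/2) = 0.20 × √(162/2) = 0.20 × 9.000 = 1.800.
z_β = 1.800 − 2.326 = -0.526.
Power = Φ(-0.526) = 0.299.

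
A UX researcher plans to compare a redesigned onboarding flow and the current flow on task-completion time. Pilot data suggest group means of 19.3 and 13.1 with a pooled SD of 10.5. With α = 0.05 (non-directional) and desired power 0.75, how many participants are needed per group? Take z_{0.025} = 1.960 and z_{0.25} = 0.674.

n = 40 per group

Cohen's d = |M₁ − M₂| / SD_pooled = |19.3 − 13.1| / 10.5 = 6.2 / 10.5 = 0.590.
For two independent groups with equal n: n = 2·((z_{α/2} + z_β) / d)².
z_{α/2} + z_β = 1.960 + 0.674 = 2.634.
n = 2 × (2.634 / 0.590)² = 2 × 4.464² = 2 × 19.93 = 39.9.
Round up to the next whole participant.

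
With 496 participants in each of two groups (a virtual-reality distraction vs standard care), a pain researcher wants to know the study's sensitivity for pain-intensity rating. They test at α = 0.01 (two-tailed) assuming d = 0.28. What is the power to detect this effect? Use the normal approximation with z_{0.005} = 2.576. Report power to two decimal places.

power ≈ 0.97

For two equal groups, power = Φ(d·√(n/2) − z_{α/2}).
d·√(n/2) = 0.28 × √(496/2) = 0.28 × 15.748 = 4.409.
z_β = 4.409 − 2.576 = 1.833.
Power = Φ(1.833) = 0.967.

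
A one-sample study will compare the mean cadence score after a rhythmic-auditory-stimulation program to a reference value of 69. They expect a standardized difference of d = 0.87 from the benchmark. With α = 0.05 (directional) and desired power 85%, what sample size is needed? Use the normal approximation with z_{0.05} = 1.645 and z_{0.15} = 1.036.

For a one-sample test: n = ((z_{α} + z_β) / d)².
z_{α} + z_β = 1.645 + 1.036 = 2.681.
n = (2.681 / 0.87)² = 3.082² = 9.50.
Round up.

n = 10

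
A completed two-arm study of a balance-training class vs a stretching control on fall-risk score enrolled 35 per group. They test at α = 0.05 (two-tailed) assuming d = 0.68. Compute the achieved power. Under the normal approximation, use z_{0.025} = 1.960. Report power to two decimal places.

power ≈ 0.81

For two equal groups, power = Φ(d·√(n/2) − z_{α/2}).
d·√(n/2) = 0.68 × √(35/2) = 0.68 × 4.183 = 2.845.
z_β = 2.845 − 1.960 = 0.885.
Power = Φ(0.885) = 0.812.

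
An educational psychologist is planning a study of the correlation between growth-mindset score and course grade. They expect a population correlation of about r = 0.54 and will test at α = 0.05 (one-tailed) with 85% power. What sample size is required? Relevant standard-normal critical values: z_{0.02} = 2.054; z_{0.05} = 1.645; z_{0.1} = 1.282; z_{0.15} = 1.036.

Fisher's z: C = ½·ln((1+r)/(1−r)) = ½·ln(3.3478) = 0.6042.
n = ((z_{α} + z_β)/C)² + 3.
(1.645 + 1.036) / 0.6042 = 2.681 / 0.6042 = 4.437.
n = 4.437² + 3 = 19.69 + 3 = 22.7.
Round up.

n = 23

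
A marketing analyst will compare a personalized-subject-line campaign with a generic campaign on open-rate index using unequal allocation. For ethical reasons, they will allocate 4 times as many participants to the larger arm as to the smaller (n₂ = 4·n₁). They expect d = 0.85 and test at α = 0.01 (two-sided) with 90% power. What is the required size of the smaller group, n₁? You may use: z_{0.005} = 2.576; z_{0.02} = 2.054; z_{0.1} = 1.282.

With allocation ratio k = n₂/n₁ = 4, Var(x̄₁−x̄₂) = σ²(1/n₁ + 1/(k·n₁)) = σ²·(k+1)/(k·n₁).
So n₁ = (1 + 1/k)·((z_{α/2} + z_β)/d)² = 1.250 × (3.858/0.85)².
n₁ = 1.250 × 20.60 = 25.8.
Round up: n₁ = 26, giving n₂ = 4 × 26 = 104.

n₁ = 26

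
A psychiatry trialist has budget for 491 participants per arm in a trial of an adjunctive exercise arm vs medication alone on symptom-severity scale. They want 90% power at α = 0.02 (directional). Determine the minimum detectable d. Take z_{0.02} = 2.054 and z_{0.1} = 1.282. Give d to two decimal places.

For two independent groups of n = 491 each: d_min = (z_{α} + z_β)·√(2/n).
z-sum = 2.054 + 1.282 = 3.336.
d_min = 3.336 × √(2/491) = 3.336 × 0.0638 = 0.213.

d_min ≈ 0.21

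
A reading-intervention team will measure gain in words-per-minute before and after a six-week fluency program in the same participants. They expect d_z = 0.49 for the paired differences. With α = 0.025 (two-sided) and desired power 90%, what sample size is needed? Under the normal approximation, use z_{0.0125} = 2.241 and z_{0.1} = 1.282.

For a paired (one-sample on differences) test: n = ((z_{α/2} + z_β) / d)².
z_{α/2} + z_β = 2.241 + 1.282 = 3.523.
n = (3.523 / 0.49)² = 7.190² = 51.69.
Round up.

n = 52 pairs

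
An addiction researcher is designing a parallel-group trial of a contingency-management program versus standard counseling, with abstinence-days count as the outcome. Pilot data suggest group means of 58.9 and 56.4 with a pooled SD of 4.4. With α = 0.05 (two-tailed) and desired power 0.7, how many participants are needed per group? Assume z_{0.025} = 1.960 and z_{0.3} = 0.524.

Cohen's d = |M₁ − M₂| / SD_pooled = |58.9 − 56.4| / 4.4 = 2.5 / 4.4 = 0.568.
For two independent groups with equal n: n = 2·((z_{α/2} + z_β) / d)².
z_{α/2} + z_β = 1.960 + 0.524 = 2.484.
n = 2 × (2.484 / 0.568)² = 2 × 4.373² = 2 × 19.13 = 38.3.
Round up to the next whole participant.

n = 39 per group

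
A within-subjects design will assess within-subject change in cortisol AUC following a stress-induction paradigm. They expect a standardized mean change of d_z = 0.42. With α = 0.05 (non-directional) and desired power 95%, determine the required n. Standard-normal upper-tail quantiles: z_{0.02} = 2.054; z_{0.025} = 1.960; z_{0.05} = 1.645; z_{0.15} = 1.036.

For a paired (one-sample on differences) test: n = ((z_{α/2} + z_β) / d)².
z_{α/2} + z_β = 1.960 + 1.645 = 3.605.
n = (3.605 / 0.42)² = 8.583² = 73.67.
Round up.

n = 74 pairs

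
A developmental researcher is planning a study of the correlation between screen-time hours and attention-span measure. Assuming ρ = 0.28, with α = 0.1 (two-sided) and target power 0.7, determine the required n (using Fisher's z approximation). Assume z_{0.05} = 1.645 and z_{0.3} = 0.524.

Fisher's z: C = ½·ln((1+r)/(1−r)) = ½·ln(1.7778) = 0.2877.
n = ((z_{α/2} + z_β)/C)² + 3.
(1.645 + 0.524) / 0.2877 = 2.169 / 0.2877 = 7.539.
n = 7.539² + 3 = 56.84 + 3 = 59.8.
Round up.

n = 60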